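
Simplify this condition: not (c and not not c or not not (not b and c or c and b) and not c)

not (c and not not c or not not (not b and c or c and b) and not c)
= not (c and not not c or not not c and not c)   (distribution)
= not not not c   (distribution)
= not c   (double negation)

not c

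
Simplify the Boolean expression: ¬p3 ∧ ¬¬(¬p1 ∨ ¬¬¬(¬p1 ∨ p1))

¬p3 ∧ ¬p1

¬p3 ∧ ¬¬(¬p1 ∨ ¬¬¬(¬p1 ∨ p1))
= ¬p3 ∧ ¬¬(¬p1 ∨ ¬(¬p1 ∨ p1))
= ¬p3 ∧ ¬(p1 ∧ (¬p1 ∨ p1))
= ¬p3 ∧ ¬p1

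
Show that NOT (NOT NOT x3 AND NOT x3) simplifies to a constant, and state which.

TRUE

NOT (NOT NOT x3 AND NOT x3)
= NOT x3 OR x3   — De Morgan
= TRUE   — complement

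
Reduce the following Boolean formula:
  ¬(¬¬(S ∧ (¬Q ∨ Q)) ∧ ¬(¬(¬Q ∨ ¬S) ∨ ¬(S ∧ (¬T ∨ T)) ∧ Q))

¬S ∨ Q

¬(¬¬(S ∧ (¬Q ∨ Q)) ∧ ¬(¬(¬Q ∨ ¬S) ∨ ¬(S ∧ (¬T ∨ T)) ∧ Q))
= ¬(¬¬S ∧ ¬(¬(¬Q ∨ ¬S) ∨ ¬(S ∧ (¬T ∨ T)) ∧ Q))   (complement / identity)
= ¬S ∨ ¬(¬Q ∨ ¬S) ∨ ¬(S ∧ (¬T ∨ T)) ∧ Q   (De Morgan)
= ¬S ∨ Q ∧ S ∨ ¬(S ∧ (¬T ∨ T)) ∧ Q   (De Morgan)
= ¬S ∨ Q ∧ S ∨ ¬S ∧ Q   (complement / identity)
= ¬S ∨ Q   (distribution)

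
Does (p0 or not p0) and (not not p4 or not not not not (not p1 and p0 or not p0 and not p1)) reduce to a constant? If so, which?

(p0 or not p0) and (not not p4 or not not not not (not p1 and p0 or not p0 and not p1))
= (p0 or not p0) and (not not p4 or not not not not not p1)   (distribution)
= (p0 or not p0) and (not not p4 or not not not p1)   (double negation)
= (p0 or not p0) and (p4 or not not not p1)   (double negation)
= p4 or not not not p1   (complement / identity)
= p4 or not p1   (double negation)
This depends on p1, p4, so it is not a constant.

no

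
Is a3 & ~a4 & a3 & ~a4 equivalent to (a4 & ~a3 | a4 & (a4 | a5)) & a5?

No

E1: a3 & ~a4 & a3 & ~a4
    = a3 & ~a4
E2: (a4 & ~a3 | a4 & (a4 | a5)) & a5
    = (a4 & ~a3 | a4) & a5
    = a4 & a5
These differ: at a3=0, a4=1, a5=1, E1 = 0 but E2 = 1.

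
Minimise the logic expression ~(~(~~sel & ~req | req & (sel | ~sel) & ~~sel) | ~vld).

~(~(~~sel & ~req | req & (sel | ~sel) & ~~sel) | ~vld)
= ~(~(~~sel & ~req | req & ~~sel) | ~vld)   [complement / identity]
= ~(~~~sel | ~vld)   [distribution]
= ~(~sel | ~vld)   [double negation]
= sel & vld   [De Morgan]

sel & vld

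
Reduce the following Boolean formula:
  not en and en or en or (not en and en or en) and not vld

en

not en and en or en or (not en and en or en) and not vld
= not en and en or en
= en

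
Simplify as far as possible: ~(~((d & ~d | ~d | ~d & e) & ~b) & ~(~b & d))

~b

~(~((d & ~d | ~d | ~d & e) & ~b) & ~(~b & d))
= (d & ~d | ~d | ~d & e) & ~b | ~b & d   (De Morgan)
= (~d | ~d & e) & ~b | ~b & d   (complement / identity)
= ~d & ~b | ~b & d   (absorption)
= ~b   (distribution)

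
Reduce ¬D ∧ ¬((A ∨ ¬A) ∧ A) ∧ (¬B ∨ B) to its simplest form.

¬D ∧ ¬A

¬D ∧ ¬((A ∨ ¬A) ∧ A) ∧ (¬B ∨ B)
= ¬D ∧ ¬A ∧ (¬B ∨ B)
= ¬D ∧ ¬A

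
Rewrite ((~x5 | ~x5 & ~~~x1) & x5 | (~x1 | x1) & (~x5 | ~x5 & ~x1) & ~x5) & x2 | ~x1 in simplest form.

~x5 & x2 | ~x1

((~x5 | ~x5 & ~~~x1) & x5 | (~x1 | x1) & (~x5 | ~x5 & ~x1) & ~x5) & x2 | ~x1
= ((~x5 | ~x5 & ~x1) & x5 | (~x1 | x1) & (~x5 | ~x5 & ~x1) & ~x5) & x2 | ~x1   — double negation
= ((~x5 | ~x5 & ~x1) & x5 | (~x5 | ~x5 & ~x1) & ~x5) & x2 | ~x1   — complement / identity
= (~x5 | ~x5 & ~x1) & x2 | ~x1   — distribution
= ~x5 & x2 | ~x1   — absorption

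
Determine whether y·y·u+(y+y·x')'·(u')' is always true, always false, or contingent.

y·y·u+(y+y·x')'·(u')'
= y·u+(y+y·x')'·(u')'   (idempotence)
= y·u+y'·(u')'   (absorption)
= y·u+y'·u   (double negation)
= u   (distribution)
This depends on u, so it is not a constant.

contingent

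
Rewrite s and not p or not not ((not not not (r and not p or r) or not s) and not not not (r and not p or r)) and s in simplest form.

(not p or not r) and s

s and not p or not not ((not not not (r and not p or r) or not s) and not not not (r and not p or r)) and s
= s and not p or not not not not not (r and not p or r) and s   [absorption]
= s and not p or not not not not not r and s   [absorption]
= s and not p or not not not r and s   [double negation]
= (not p or not not not r) and s   [distribution]
= (not p or not r) and s   [double negation]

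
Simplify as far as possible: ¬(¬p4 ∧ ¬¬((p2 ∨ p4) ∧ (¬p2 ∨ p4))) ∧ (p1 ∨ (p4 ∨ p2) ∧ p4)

¬(¬p4 ∧ ¬¬((p2 ∨ p4) ∧ (¬p2 ∨ p4))) ∧ (p1 ∨ (p4 ∨ p2) ∧ p4)
= ¬(¬p4 ∧ ¬¬((p2 ∨ p4) ∧ (¬p2 ∨ p4))) ∧ (p1 ∨ p4)   [absorption]
= ¬(¬p4 ∧ ¬¬(p4 ∨ p2 ∧ ¬p2)) ∧ (p1 ∨ p4)   [distribution]
= ¬(¬p4 ∧ ¬¬p4) ∧ (p1 ∨ p4)   [complement / identity]
= (p4 ∨ ¬p4) ∧ (p1 ∨ p4)   [De Morgan]
= p1 ∨ p4   [complement / identity]

p1 ∨ p4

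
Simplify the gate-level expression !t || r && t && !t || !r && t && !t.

!t

!t || r && t && !t || !r && t && !t
= !t || t && !t   [distribution]
= !t   [complement / identity]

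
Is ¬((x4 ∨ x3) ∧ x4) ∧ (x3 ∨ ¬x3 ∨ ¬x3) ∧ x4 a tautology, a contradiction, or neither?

contradiction

¬((x4 ∨ x3) ∧ x4) ∧ (x3 ∨ ¬x3 ∨ ¬x3) ∧ x4
= ¬x4 ∧ (x3 ∨ ¬x3 ∨ ¬x3) ∧ x4
= ¬x4 ∧ (x3 ∨ ¬x3) ∧ x4
= ¬x4 ∧ x4
= False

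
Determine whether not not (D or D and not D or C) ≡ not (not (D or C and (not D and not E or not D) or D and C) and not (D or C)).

E1: not not (D or D and not D or C)
    = D or D and not D or C   (double negation)
    = D or C   (complement / identity)
E2: not (not (D or C and (not D and not E or not D) or D and C) and not (D or C))
    = not (not (D or C and not D or D and C) and not (D or C))   (absorption)
    = not (not (D or C) and not (D or C))   (distribution)
    = D or C or D or C   (De Morgan)
    = D or C   (idempotence)
Both reduce to D or C, so they are equivalent.

Yes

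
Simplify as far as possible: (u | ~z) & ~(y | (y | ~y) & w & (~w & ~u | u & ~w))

(u | ~z) & ~(y | (y | ~y) & w & (~w & ~u | u & ~w))
= (u | ~z) & ~(y | (y | ~y) & w & ~w)   (distribution)
= (u | ~z) & ~(y | w & ~w)   (complement / identity)
= (u | ~z) & ~y   (complement / identity)

(u | ~z) & ~y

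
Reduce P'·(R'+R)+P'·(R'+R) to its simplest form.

P'

P'·(R'+R)+P'·(R'+R)
= P'·(R'+R)   — idempotence
= P'   — complement / identity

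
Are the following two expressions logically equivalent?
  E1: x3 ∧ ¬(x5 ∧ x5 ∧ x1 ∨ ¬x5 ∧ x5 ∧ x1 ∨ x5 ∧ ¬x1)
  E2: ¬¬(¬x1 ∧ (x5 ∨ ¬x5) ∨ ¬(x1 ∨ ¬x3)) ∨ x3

E1: x3 ∧ ¬(x5 ∧ x5 ∧ x1 ∨ ¬x5 ∧ x5 ∧ x1 ∨ x5 ∧ ¬x1)
    = x3 ∧ ¬(x5 ∧ x1 ∨ x5 ∧ ¬x1)
    = x3 ∧ ¬x5
E2: ¬¬(¬x1 ∧ (x5 ∨ ¬x5) ∨ ¬(x1 ∨ ¬x3)) ∨ x3
    = ¬¬(¬x1 ∨ ¬(x1 ∨ ¬x3)) ∨ x3
    = ¬(x1 ∧ (x1 ∨ ¬x3)) ∨ x3
    = ¬x1 ∨ x3
These differ: at x1=0, x3=0, x5=1, E1 = 0 but E2 = 1.

No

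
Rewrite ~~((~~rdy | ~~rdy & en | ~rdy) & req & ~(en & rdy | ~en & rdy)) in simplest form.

~~((~~rdy | ~~rdy & en | ~rdy) & req & ~(en & rdy | ~en & rdy))
= ~~((~~rdy | ~rdy) & req & ~(en & rdy | ~en & rdy))   [absorption]
= ~~((rdy | ~rdy) & req & ~(en & rdy | ~en & rdy))   [double negation]
= ~~((rdy | ~rdy) & req & ~rdy)   [distribution]
= (rdy | ~rdy) & req & ~rdy   [double negation]
= req & ~rdy   [complement / identity]

req & ~rdy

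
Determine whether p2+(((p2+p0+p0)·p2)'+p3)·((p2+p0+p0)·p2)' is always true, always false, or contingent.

always true

p2+(((p2+p0+p0)·p2)'+p3)·((p2+p0+p0)·p2)'
= p2+((p2+p0+p0)·p2)'   [absorption]
= p2+((p2+p0)·p2)'   [idempotence]
= p2+p2'   [absorption]
= 1   [complement]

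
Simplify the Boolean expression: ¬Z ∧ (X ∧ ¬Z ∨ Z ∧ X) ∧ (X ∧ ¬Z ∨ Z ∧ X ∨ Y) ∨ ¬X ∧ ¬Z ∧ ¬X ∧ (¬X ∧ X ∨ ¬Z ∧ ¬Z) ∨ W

¬Z ∧ (X ∧ ¬Z ∨ Z ∧ X) ∧ (X ∧ ¬Z ∨ Z ∧ X ∨ Y) ∨ ¬X ∧ ¬Z ∧ ¬X ∧ (¬X ∧ X ∨ ¬Z ∧ ¬Z) ∨ W
= ¬Z ∧ (X ∧ ¬Z ∨ Z ∧ X) ∧ (X ∧ ¬Z ∨ Z ∧ X ∨ Y) ∨ ¬X ∧ ¬Z ∧ ¬X ∧ (¬X ∧ X ∨ ¬Z) ∨ W   (idempotence)
= ¬Z ∧ (X ∧ ¬Z ∨ Z ∧ X) ∨ ¬X ∧ ¬Z ∧ ¬X ∧ (¬X ∧ X ∨ ¬Z) ∨ W   (absorption)
= ¬Z ∧ (X ∧ ¬Z ∨ Z ∧ X) ∨ ¬X ∧ ¬Z ∧ ¬X ∧ ¬Z ∨ W   (complement / identity)
= ¬Z ∧ X ∨ ¬X ∧ ¬Z ∧ ¬X ∧ ¬Z ∨ W   (distribution)
= ¬Z ∧ X ∨ ¬X ∧ ¬Z ∨ W   (idempotence)
= ¬Z ∨ W   (distribution)

¬Z ∨ W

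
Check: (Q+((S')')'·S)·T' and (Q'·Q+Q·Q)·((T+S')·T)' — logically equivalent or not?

E1: (Q+((S')')'·S)·T'
    = (Q+S'·S)·T'
    = Q·T'
E2: (Q'·Q+Q·Q)·((T+S')·T)'
    = Q·((T+S')·T)'
    = Q·T'
Both reduce to Q·T', so they are equivalent.

Yes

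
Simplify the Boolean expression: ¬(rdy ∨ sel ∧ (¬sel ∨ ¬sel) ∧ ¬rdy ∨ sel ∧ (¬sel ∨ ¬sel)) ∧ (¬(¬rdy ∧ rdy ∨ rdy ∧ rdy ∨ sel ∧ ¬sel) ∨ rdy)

¬rdy

¬(rdy ∨ sel ∧ (¬sel ∨ ¬sel) ∧ ¬rdy ∨ sel ∧ (¬sel ∨ ¬sel)) ∧ (¬(¬rdy ∧ rdy ∨ rdy ∧ rdy ∨ sel ∧ ¬sel) ∨ rdy)
= ¬(rdy ∨ sel ∧ (¬sel ∨ ¬sel)) ∧ (¬(¬rdy ∧ rdy ∨ rdy ∧ rdy ∨ sel ∧ ¬sel) ∨ rdy)   (absorption)
= ¬(rdy ∨ sel ∧ (¬sel ∨ ¬sel)) ∧ (¬(rdy ∨ sel ∧ ¬sel) ∨ rdy)   (distribution)
= ¬(rdy ∨ sel ∧ ¬sel) ∧ (¬(rdy ∨ sel ∧ ¬sel) ∨ rdy)   (idempotence)
= ¬(rdy ∨ sel ∧ ¬sel)   (absorption)
= ¬rdy   (complement / identity)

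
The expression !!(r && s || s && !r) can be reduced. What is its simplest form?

s

!!(r && s || s && !r)
= !!s   [distribution]
= s   [double negation]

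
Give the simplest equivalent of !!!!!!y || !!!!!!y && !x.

!!!!!!y || !!!!!!y && !x
= !!!!!!y
= !!!!y
= !!y
= y

y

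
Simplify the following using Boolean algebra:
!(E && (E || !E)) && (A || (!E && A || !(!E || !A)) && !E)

!(E && (E || !E)) && (A || (!E && A || !(!E || !A)) && !E)
= !(E && (E || !E)) && (A || (!E && A || E && A) && !E)   [De Morgan]
= !(E && (E || !E)) && (A || A && !E)   [distribution]
= !E && (A || A && !E)   [complement / identity]
= !E && A   [absorption]

!E && A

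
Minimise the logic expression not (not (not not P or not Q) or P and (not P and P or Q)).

not (not (not not P or not Q) or P and (not P and P or Q))
= not (not (not not P or not Q) or P and Q)   — complement / identity
= not (not P and Q or P and Q)   — De Morgan
= not Q   — distribution

not Q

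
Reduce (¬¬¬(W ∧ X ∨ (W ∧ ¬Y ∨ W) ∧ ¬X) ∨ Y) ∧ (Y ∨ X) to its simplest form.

Y ∨ ¬W ∧ X

(¬¬¬(W ∧ X ∨ (W ∧ ¬Y ∨ W) ∧ ¬X) ∨ Y) ∧ (Y ∨ X)
= (¬(W ∧ X ∨ (W ∧ ¬Y ∨ W) ∧ ¬X) ∨ Y) ∧ (Y ∨ X)   — double negation
= (¬(W ∧ X ∨ W ∧ ¬X) ∨ Y) ∧ (Y ∨ X)   — absorption
= Y ∨ ¬(W ∧ X ∨ W ∧ ¬X) ∧ X   — distribution
= Y ∨ ¬W ∧ X   — distribution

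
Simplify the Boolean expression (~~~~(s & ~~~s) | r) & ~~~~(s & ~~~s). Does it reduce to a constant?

0

(~~~~(s & ~~~s) | r) & ~~~~(s & ~~~s)
= ~~~~(s & ~~~s)   — absorption
= ~~~~(s & ~s)   — double negation
= ~~(s & ~s)   — double negation
= s & ~s   — double negation
= 0   — complement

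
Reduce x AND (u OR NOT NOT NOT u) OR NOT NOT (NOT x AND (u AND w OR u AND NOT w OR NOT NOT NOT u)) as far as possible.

x AND (u OR NOT NOT NOT u) OR NOT NOT (NOT x AND (u AND w OR u AND NOT w OR NOT NOT NOT u))
= x AND (u OR NOT NOT NOT u) OR NOT NOT (NOT x AND (u OR NOT NOT NOT u))
= x AND (u OR NOT NOT NOT u) OR NOT x AND (u OR NOT NOT NOT u)
= u OR NOT NOT NOT u
= u OR NOT u
= TRUE

TRUE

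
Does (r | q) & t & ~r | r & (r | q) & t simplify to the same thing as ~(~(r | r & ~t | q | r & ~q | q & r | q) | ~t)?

Yes

E1: (r | q) & t & ~r | r & (r | q) & t
    = (r | q) & t   [distribution]
E2: ~(~(r | r & ~t | q | r & ~q | q & r | q) | ~t)
    = ~(~(r | q | r & ~q | q & r | q) | ~t)   [absorption]
    = ~(~(r | q | r | q) | ~t)   [distribution]
    = ~(~(r | q) | ~t)   [idempotence]
    = (r | q) & t   [De Morgan]
Both reduce to (r | q) & t, so they are equivalent.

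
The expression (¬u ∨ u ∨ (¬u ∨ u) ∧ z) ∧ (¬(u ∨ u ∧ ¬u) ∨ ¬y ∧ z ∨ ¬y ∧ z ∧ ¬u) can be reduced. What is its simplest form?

(¬u ∨ u ∨ (¬u ∨ u) ∧ z) ∧ (¬(u ∨ u ∧ ¬u) ∨ ¬y ∧ z ∨ ¬y ∧ z ∧ ¬u)
= (¬u ∨ u ∨ (¬u ∨ u) ∧ z) ∧ (¬(u ∨ u ∧ ¬u) ∨ ¬y ∧ z)   [absorption]
= (¬u ∨ u ∨ (¬u ∨ u) ∧ z) ∧ (¬u ∨ ¬y ∧ z)   [complement / identity]
= (¬u ∨ u) ∧ (¬u ∨ ¬y ∧ z)   [absorption]
= ¬u ∨ ¬y ∧ z   [complement / identity]

¬u ∨ ¬y ∧ z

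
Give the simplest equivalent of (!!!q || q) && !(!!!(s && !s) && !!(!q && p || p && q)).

!p

(!!!q || q) && !(!!!(s && !s) && !!(!q && p || p && q))
= (!!!q || q) && (!!(s && !s) || !(!q && p || p && q))   (De Morgan)
= (!!!q || q) && (s && !s || !(!q && p || p && q))   (double negation)
= (!!!q || q) && !(!q && p || p && q)   (complement / identity)
= (!q || q) && !(!q && p || p && q)   (double negation)
= !(!q && p || p && q)   (complement / identity)
= !p   (distribution)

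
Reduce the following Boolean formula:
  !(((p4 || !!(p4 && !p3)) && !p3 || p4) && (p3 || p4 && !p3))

!(((p4 || !!(p4 && !p3)) && !p3 || p4) && (p3 || p4 && !p3))
= !(((p4 || p4 && !p3) && !p3 || p4) && (p3 || p4 && !p3))   (double negation)
= !((p4 && !p3 || p4) && (p3 || p4 && !p3))   (absorption)
= !(p4 && p3 || p4 && !p3)   (distribution)
= !p4   (distribution)

!p4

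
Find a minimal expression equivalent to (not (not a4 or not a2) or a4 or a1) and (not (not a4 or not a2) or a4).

(not (not a4 or not a2) or a4 or a1) and (not (not a4 or not a2) or a4)
= not (not a4 or not a2) or a4   — absorption
= a4 and a2 or a4   — De Morgan
= a4   — absorption

a4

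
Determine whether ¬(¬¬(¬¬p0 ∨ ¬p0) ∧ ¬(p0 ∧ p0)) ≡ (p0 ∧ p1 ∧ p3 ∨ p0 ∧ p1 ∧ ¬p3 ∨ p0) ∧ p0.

E1: ¬(¬¬(¬¬p0 ∨ ¬p0) ∧ ¬(p0 ∧ p0))
    = ¬(¬(¬p0 ∧ p0) ∧ ¬(p0 ∧ p0))   (De Morgan)
    = ¬p0 ∧ p0 ∨ p0 ∧ p0   (De Morgan)
    = p0   (distribution)
E2: (p0 ∧ p1 ∧ p3 ∨ p0 ∧ p1 ∧ ¬p3 ∨ p0) ∧ p0
    = (p0 ∧ p1 ∨ p0) ∧ p0   (distribution)
    = p0 ∧ p0   (absorption)
    = p0   (idempotence)
Both reduce to p0, so they are equivalent.

Yes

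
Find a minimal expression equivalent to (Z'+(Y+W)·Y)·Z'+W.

Z'+W

(Z'+(Y+W)·Y)·Z'+W
= (Z'+Y)·Z'+W   (absorption)
= Z'+W   (absorption)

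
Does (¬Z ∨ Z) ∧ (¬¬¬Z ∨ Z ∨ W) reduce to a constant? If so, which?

(¬Z ∨ Z) ∧ (¬¬¬Z ∨ Z ∨ W)
= (¬Z ∨ Z) ∧ (¬Z ∨ Z ∨ W)   — double negation
= ¬Z ∨ Z   — absorption
= True   — complement

yes, True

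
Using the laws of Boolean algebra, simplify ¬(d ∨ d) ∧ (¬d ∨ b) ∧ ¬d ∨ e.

¬(d ∨ d) ∧ (¬d ∨ b) ∧ ¬d ∨ e
= ¬(d ∨ d) ∧ ¬d ∨ e   — absorption
= ¬d ∧ ¬d ∨ e   — idempotence
= ¬d ∨ e   — idempotence

¬d ∨ e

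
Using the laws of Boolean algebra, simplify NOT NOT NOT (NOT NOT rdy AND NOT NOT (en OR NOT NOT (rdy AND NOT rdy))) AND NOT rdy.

NOT NOT NOT (NOT NOT rdy AND NOT NOT (en OR NOT NOT (rdy AND NOT rdy))) AND NOT rdy
= NOT (NOT NOT rdy AND NOT NOT (en OR NOT NOT (rdy AND NOT rdy))) AND NOT rdy
= NOT (NOT NOT rdy AND NOT NOT (en OR rdy AND NOT rdy)) AND NOT rdy
= NOT (NOT NOT rdy AND NOT NOT en) AND NOT rdy
= (NOT rdy OR NOT en) AND NOT rdy
= NOT rdy

NOT rdy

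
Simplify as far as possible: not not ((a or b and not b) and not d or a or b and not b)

a

not not ((a or b and not b) and not d or a or b and not b)
= (a or b and not b) and not d or a or b and not b
= a or b and not b
= a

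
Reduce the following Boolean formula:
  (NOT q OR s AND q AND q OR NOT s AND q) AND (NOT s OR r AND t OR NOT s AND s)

NOT s OR r AND t

(NOT q OR s AND q AND q OR NOT s AND q) AND (NOT s OR r AND t OR NOT s AND s)
= (NOT q OR s AND q OR NOT s AND q) AND (NOT s OR r AND t OR NOT s AND s)
= (NOT q OR q) AND (NOT s OR r AND t OR NOT s AND s)
= NOT s OR r AND t OR NOT s AND s
= NOT s OR r AND t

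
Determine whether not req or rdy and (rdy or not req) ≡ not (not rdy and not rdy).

No

E1: not req or rdy and (rdy or not req)
    = not req or rdy   (absorption)
E2: not (not rdy and not rdy)
    = not not rdy   (idempotence)
    = rdy   (double negation)
These differ: at rdy=0, req=0, E1 = 1 but E2 = 0.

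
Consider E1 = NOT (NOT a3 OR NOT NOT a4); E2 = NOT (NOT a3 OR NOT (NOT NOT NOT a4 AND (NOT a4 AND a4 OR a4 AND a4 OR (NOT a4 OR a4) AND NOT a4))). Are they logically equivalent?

Yes

E1: NOT (NOT a3 OR NOT NOT a4)
    = a3 AND NOT a4   [De Morgan]
E2: NOT (NOT a3 OR NOT (NOT NOT NOT a4 AND (NOT a4 AND a4 OR a4 AND a4 OR (NOT a4 OR a4) AND NOT a4)))
    = NOT (NOT a3 OR NOT (NOT NOT NOT a4 AND (a4 AND (NOT a4 OR a4) OR (NOT a4 OR a4) AND NOT a4)))   [distribution]
    = NOT (NOT a3 OR NOT (NOT NOT NOT a4 AND (NOT a4 OR a4)))   [distribution]
    = NOT (NOT a3 OR NOT NOT NOT NOT a4)   [complement / identity]
    = NOT (NOT a3 OR NOT NOT a4)   [double negation]
    = a3 AND NOT a4   [De Morgan]
Both reduce to a3 AND NOT a4, so they are equivalent.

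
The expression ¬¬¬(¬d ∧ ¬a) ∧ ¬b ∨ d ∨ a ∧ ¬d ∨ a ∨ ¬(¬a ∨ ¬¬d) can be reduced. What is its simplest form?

¬¬¬(¬d ∧ ¬a) ∧ ¬b ∨ d ∨ a ∧ ¬d ∨ a ∨ ¬(¬a ∨ ¬¬d)
= ¬¬¬(¬d ∧ ¬a) ∧ ¬b ∨ d ∨ a ∧ ¬d ∨ a ∨ a ∧ ¬d   (De Morgan)
= ¬(¬d ∧ ¬a) ∧ ¬b ∨ d ∨ a ∧ ¬d ∨ a ∨ a ∧ ¬d   (double negation)
= (d ∨ a) ∧ ¬b ∨ d ∨ a ∧ ¬d ∨ a ∨ a ∧ ¬d   (De Morgan)
= (d ∨ a) ∧ ¬b ∨ d ∨ a ∨ a ∧ ¬d   (absorption)
= (d ∨ a) ∧ ¬b ∨ d ∨ a   (absorption)
= d ∨ a   (absorption)

d ∨ a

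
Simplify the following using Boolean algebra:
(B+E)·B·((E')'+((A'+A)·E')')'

(B+E)·B·((E')'+((A'+A)·E')')'
= (B+E)·B·((E')'+(E')')'
= (B+E)·B·((E')')'
= (B+E)·B·E'
= B·E'

B·E'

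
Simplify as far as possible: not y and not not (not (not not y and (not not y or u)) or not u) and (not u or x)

not y and not not (not (not not y and (not not y or u)) or not u) and (not u or x)
= not y and not not (not not not y or not u) and (not u or x)   — absorption
= not y and (not not not y or not u) and (not u or x)   — double negation
= not y and (not y or not u) and (not u or x)   — double negation
= not y and (not u or x)   — absorption

not y and (not u or x)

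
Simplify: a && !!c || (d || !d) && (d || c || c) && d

a && c || d

a && !!c || (d || !d) && (d || c || c) && d
= a && !!c || (d || c || c) && d   [complement / identity]
= a && c || (d || c || c) && d   [double negation]
= a && c || (d || c) && d   [idempotence]
= a && c || d   [absorption]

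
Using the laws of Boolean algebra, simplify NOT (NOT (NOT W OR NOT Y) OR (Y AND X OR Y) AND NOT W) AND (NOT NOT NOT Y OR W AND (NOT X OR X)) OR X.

NOT (NOT (NOT W OR NOT Y) OR (Y AND X OR Y) AND NOT W) AND (NOT NOT NOT Y OR W AND (NOT X OR X)) OR X
= NOT (NOT (NOT W OR NOT Y) OR (Y AND X OR Y) AND NOT W) AND (NOT NOT NOT Y OR W) OR X
= NOT (NOT (NOT W OR NOT Y) OR (Y AND X OR Y) AND NOT W) AND (NOT Y OR W) OR X
= NOT (NOT (NOT W OR NOT Y) OR Y AND NOT W) AND (NOT Y OR W) OR X
= NOT (W AND Y OR Y AND NOT W) AND (NOT Y OR W) OR X
= NOT Y AND (NOT Y OR W) OR X
= NOT Y OR X

NOT Y OR X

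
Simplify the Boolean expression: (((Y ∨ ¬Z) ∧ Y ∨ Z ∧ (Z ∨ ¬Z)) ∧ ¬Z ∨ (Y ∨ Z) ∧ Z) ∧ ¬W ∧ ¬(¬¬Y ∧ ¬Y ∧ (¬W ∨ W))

(Y ∨ Z) ∧ ¬W

(((Y ∨ ¬Z) ∧ Y ∨ Z ∧ (Z ∨ ¬Z)) ∧ ¬Z ∨ (Y ∨ Z) ∧ Z) ∧ ¬W ∧ ¬(¬¬Y ∧ ¬Y ∧ (¬W ∨ W))
= (((Y ∨ ¬Z) ∧ Y ∨ Z ∧ (Z ∨ ¬Z)) ∧ ¬Z ∨ (Y ∨ Z) ∧ Z) ∧ ¬W ∧ ¬(¬¬Y ∧ ¬Y)   — complement / identity
= ((Y ∨ Z ∧ (Z ∨ ¬Z)) ∧ ¬Z ∨ (Y ∨ Z) ∧ Z) ∧ ¬W ∧ ¬(¬¬Y ∧ ¬Y)   — absorption
= ((Y ∨ Z) ∧ ¬Z ∨ (Y ∨ Z) ∧ Z) ∧ ¬W ∧ ¬(¬¬Y ∧ ¬Y)   — complement / identity
= ((Y ∨ Z) ∧ ¬Z ∨ (Y ∨ Z) ∧ Z) ∧ ¬W ∧ (¬Y ∨ Y)   — De Morgan
= (Y ∨ Z) ∧ ¬W ∧ (¬Y ∨ Y)   — distribution
= (Y ∨ Z) ∧ ¬W   — complement / identity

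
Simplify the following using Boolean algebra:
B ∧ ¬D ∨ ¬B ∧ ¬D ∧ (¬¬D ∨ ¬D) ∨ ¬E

B ∧ ¬D ∨ ¬B ∧ ¬D ∧ (¬¬D ∨ ¬D) ∨ ¬E
= B ∧ ¬D ∨ ¬B ∧ ¬D ∧ (D ∨ ¬D) ∨ ¬E   [double negation]
= B ∧ ¬D ∨ ¬B ∧ ¬D ∨ ¬E   [complement / identity]
= ¬D ∨ ¬E   [distribution]

¬D ∨ ¬E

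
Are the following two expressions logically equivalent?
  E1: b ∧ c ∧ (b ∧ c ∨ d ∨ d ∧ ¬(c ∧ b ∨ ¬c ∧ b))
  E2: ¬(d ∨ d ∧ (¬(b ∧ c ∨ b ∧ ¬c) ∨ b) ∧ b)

No

E1: b ∧ c ∧ (b ∧ c ∨ d ∨ d ∧ ¬(c ∧ b ∨ ¬c ∧ b))
    = b ∧ c ∧ (b ∧ c ∨ d ∨ d ∧ ¬b)   [distribution]
    = b ∧ c ∧ (b ∧ c ∨ d)   [absorption]
    = b ∧ c   [absorption]
E2: ¬(d ∨ d ∧ (¬(b ∧ c ∨ b ∧ ¬c) ∨ b) ∧ b)
    = ¬(d ∨ d ∧ (¬b ∨ b) ∧ b)   [distribution]
    = ¬(d ∨ d ∧ b)   [complement / identity]
    = ¬d   [absorption]
These differ: at b=0, c=1, d=0, E1 = 0 but E2 = 1.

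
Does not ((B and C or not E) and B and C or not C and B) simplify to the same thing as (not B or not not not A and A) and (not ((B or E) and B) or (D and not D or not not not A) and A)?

E1: not ((B and C or not E) and B and C or not C and B)
    = not (B and C or not C and B)
    = not B
E2: (not B or not not not A and A) and (not ((B or E) and B) or (D and not D or not not not A) and A)
    = (not B or not not not A and A) and (not B or (D and not D or not not not A) and A)
    = (not B or not not not A and A) and (not B or not not not A and A)
    = not B or not not not A and A
    = not B or not A and A
    = not B
Both reduce to not B, so they are equivalent.

Yes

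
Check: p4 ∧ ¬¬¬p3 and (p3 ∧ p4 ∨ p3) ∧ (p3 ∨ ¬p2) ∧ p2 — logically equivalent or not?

E1: p4 ∧ ¬¬¬p3
    = p4 ∧ ¬p3   — double negation
E2: (p3 ∧ p4 ∨ p3) ∧ (p3 ∨ ¬p2) ∧ p2
    = p3 ∧ (p3 ∨ ¬p2) ∧ p2   — absorption
    = p3 ∧ p2   — absorption
These differ: at p2=1, p3=1, p4=1, E1 = 0 but E2 = 1.

No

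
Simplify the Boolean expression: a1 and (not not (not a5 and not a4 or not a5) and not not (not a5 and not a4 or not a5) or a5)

a1 and (not not (not a5 and not a4 or not a5) and not not (not a5 and not a4 or not a5) or a5)
= a1 and (not not (not a5 and not a4 or not a5) or a5)   [idempotence]
= a1 and (not a5 and not a4 or not a5 or a5)   [double negation]
= a1 and (not a5 or a5)   [absorption]
= a1   [complement / identity]

a1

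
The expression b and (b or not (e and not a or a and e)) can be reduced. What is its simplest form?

b and (b or not (e and not a or a and e))
= b and (b or not e)   [distribution]
= b   [absorption]

b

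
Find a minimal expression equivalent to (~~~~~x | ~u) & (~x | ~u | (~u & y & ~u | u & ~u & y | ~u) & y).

~x | ~u

(~~~~~x | ~u) & (~x | ~u | (~u & y & ~u | u & ~u & y | ~u) & y)
= (~~~~~x | ~u) & (~x | ~u | (~u & y | ~u) & y)   [distribution]
= (~~~x | ~u) & (~x | ~u | (~u & y | ~u) & y)   [double negation]
= (~~~x | ~u) & (~x | ~u | ~u & y)   [absorption]
= (~x | ~u) & (~x | ~u | ~u & y)   [double negation]
= (~x | ~u) & (~x | ~u)   [absorption]
= ~x | ~u   [idempotence]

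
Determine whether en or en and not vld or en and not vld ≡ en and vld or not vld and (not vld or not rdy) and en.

Yes

E1: en or en and not vld or en and not vld
    = en or en and not vld   — idempotence
    = en   — absorption
E2: en and vld or not vld and (not vld or not rdy) and en
    = en and vld or not vld and en   — absorption
    = en   — distribution
Both reduce to en, so they are equivalent.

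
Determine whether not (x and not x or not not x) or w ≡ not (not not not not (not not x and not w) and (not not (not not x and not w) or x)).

Yes

E1: not (x and not x or not not x) or w
    = not not not x or w   (complement / identity)
    = not x or w   (double negation)
E2: not (not not not not (not not x and not w) and (not not (not not x and not w) or x))
    = not (not not (not not x and not w) and (not not (not not x and not w) or x))   (double negation)
    = not not not (not not x and not w)   (absorption)
    = not not (not x or w)   (De Morgan)
    = not x or w   (double negation)
Both reduce to not x or w, so they are equivalent.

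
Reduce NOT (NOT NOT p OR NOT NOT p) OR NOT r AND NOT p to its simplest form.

NOT p

NOT (NOT NOT p OR NOT NOT p) OR NOT r AND NOT p
= NOT p AND NOT p OR NOT r AND NOT p   [De Morgan]
= NOT p AND (NOT p OR NOT r)   [distribution]
= NOT p   [absorption]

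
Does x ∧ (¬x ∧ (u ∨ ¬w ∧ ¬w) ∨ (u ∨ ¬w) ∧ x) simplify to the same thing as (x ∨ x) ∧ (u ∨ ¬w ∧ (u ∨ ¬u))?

Yes

E1: x ∧ (¬x ∧ (u ∨ ¬w ∧ ¬w) ∨ (u ∨ ¬w) ∧ x)
    = x ∧ (¬x ∧ (u ∨ ¬w) ∨ (u ∨ ¬w) ∧ x)   [idempotence]
    = x ∧ (u ∨ ¬w)   [distribution]
E2: (x ∨ x) ∧ (u ∨ ¬w ∧ (u ∨ ¬u))
    = (x ∨ x) ∧ (u ∨ ¬w)   [complement / identity]
    = x ∧ (u ∨ ¬w)   [idempotence]
Both reduce to x ∧ (u ∨ ¬w), so they are equivalent.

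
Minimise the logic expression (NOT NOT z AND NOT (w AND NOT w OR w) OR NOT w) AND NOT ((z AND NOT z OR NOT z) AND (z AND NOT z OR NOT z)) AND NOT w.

(NOT NOT z AND NOT (w AND NOT w OR w) OR NOT w) AND NOT ((z AND NOT z OR NOT z) AND (z AND NOT z OR NOT z)) AND NOT w
= (NOT NOT z AND NOT (w AND NOT w OR w) OR NOT w) AND NOT (z AND NOT z OR NOT z AND NOT z) AND NOT w
= (NOT NOT z AND NOT w OR NOT w) AND NOT (z AND NOT z OR NOT z AND NOT z) AND NOT w
= (NOT NOT z AND NOT w OR NOT w) AND NOT NOT z AND NOT w
= NOT NOT z AND NOT w
= z AND NOT w

z AND NOT w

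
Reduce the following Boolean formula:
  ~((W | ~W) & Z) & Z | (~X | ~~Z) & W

~((W | ~W) & Z) & Z | (~X | ~~Z) & W
= ~((W | ~W) & Z) & Z | (~X | Z) & W   [double negation]
= ~Z & Z | (~X | Z) & W   [complement / identity]
= (~X | Z) & W   [complement / identity]

(~X | Z) & W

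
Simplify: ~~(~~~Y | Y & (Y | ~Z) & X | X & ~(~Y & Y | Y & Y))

~Y | X

~~(~~~Y | Y & (Y | ~Z) & X | X & ~(~Y & Y | Y & Y))
= ~~(~~~Y | Y & (Y | ~Z) & X | X & ~Y)   (distribution)
= ~~(~~~Y | Y & X | X & ~Y)   (absorption)
= ~~(~Y | Y & X | X & ~Y)   (double negation)
= ~Y | Y & X | X & ~Y   (double negation)
= ~Y | X   (distribution)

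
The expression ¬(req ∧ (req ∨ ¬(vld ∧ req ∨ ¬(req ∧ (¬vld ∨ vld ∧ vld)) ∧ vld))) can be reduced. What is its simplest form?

¬req

¬(req ∧ (req ∨ ¬(vld ∧ req ∨ ¬(req ∧ (¬vld ∨ vld ∧ vld)) ∧ vld)))
= ¬(req ∧ (req ∨ ¬(vld ∧ req ∨ ¬(req ∧ (¬vld ∨ vld)) ∧ vld)))   [idempotence]
= ¬(req ∧ (req ∨ ¬(vld ∧ req ∨ ¬req ∧ vld)))   [complement / identity]
= ¬(req ∧ (req ∨ ¬vld))   [distribution]
= ¬req   [absorption]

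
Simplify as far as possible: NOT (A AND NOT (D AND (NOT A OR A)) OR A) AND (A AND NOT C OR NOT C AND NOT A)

NOT A AND NOT C

NOT (A AND NOT (D AND (NOT A OR A)) OR A) AND (A AND NOT C OR NOT C AND NOT A)
= NOT (A AND NOT (D AND (NOT A OR A)) OR A) AND NOT C
= NOT (A AND NOT D OR A) AND NOT C
= NOT A AND NOT C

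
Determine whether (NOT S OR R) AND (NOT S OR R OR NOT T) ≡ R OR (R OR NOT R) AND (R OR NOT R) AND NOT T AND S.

No

E1: (NOT S OR R) AND (NOT S OR R OR NOT T)
    = NOT S OR R
E2: R OR (R OR NOT R) AND (R OR NOT R) AND NOT T AND S
    = R OR (R OR NOT R) AND NOT T AND S
    = R OR NOT T AND S
These differ: at R=0, S=0, T=1, E1 = 1 but E2 = 0.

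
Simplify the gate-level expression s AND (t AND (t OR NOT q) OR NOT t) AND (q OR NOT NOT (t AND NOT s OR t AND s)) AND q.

s AND (t AND (t OR NOT q) OR NOT t) AND (q OR NOT NOT (t AND NOT s OR t AND s)) AND q
= s AND (t OR NOT t) AND (q OR NOT NOT (t AND NOT s OR t AND s)) AND q   (absorption)
= s AND (t OR NOT t) AND (q OR NOT NOT t) AND q   (distribution)
= s AND (q OR NOT NOT t) AND q   (complement / identity)
= s AND (q OR t) AND q   (double negation)
= s AND q   (absorption)

s AND q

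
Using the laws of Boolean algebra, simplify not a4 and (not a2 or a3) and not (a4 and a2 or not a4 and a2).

not a4 and (not a2 or a3) and not (a4 and a2 or not a4 and a2)
= not a4 and (not a2 or a3) and not a2   (distribution)
= not a4 and not a2   (absorption)

not a4 and not a2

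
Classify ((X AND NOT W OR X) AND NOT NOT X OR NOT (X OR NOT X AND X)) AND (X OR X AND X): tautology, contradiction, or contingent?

((X AND NOT W OR X) AND NOT NOT X OR NOT (X OR NOT X AND X)) AND (X OR X AND X)
= ((X AND NOT W OR X) AND X OR NOT (X OR NOT X AND X)) AND (X OR X AND X)
= (X AND X OR NOT (X OR NOT X AND X)) AND (X OR X AND X)
= (X AND X OR NOT X) AND (X OR X AND X)
= X AND X OR NOT X AND X
= X AND (X OR NOT X)
= X
This depends on X, so it is not a constant.

contingent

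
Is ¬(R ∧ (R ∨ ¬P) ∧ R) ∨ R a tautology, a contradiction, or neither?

¬(R ∧ (R ∨ ¬P) ∧ R) ∨ R
= ¬(R ∧ R) ∨ R   (absorption)
= ¬R ∨ R   (idempotence)
= True   (complement)

tautology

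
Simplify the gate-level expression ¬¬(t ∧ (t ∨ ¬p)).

¬¬(t ∧ (t ∨ ¬p))
= t ∧ (t ∨ ¬p)   (double negation)
= t   (absorption)

t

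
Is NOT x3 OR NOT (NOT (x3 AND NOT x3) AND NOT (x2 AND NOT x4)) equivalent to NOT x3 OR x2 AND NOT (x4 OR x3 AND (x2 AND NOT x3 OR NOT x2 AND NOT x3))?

E1: NOT x3 OR NOT (NOT (x3 AND NOT x3) AND NOT (x2 AND NOT x4))
    = NOT x3 OR x3 AND NOT x3 OR x2 AND NOT x4   — De Morgan
    = NOT x3 OR x2 AND NOT x4   — complement / identity
E2: NOT x3 OR x2 AND NOT (x4 OR x3 AND (x2 AND NOT x3 OR NOT x2 AND NOT x3))
    = NOT x3 OR x2 AND NOT (x4 OR x3 AND NOT x3)   — distribution
    = NOT x3 OR x2 AND NOT x4   — complement / identity
Both reduce to NOT x3 OR x2 AND NOT x4, so they are equivalent.

Yes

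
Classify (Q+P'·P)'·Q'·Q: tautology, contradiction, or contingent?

contradiction

(Q+P'·P)'·Q'·Q
= Q'·Q'·Q   — complement / identity
= Q'·Q   — idempotence
= 0   — complement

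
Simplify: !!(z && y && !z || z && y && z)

z && y

!!(z && y && !z || z && y && z)
= z && y && !z || z && y && z   — double negation
= z && y   — distribution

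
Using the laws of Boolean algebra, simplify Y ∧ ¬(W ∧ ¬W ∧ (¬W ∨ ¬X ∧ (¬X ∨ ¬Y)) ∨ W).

Y ∧ ¬(W ∧ ¬W ∧ (¬W ∨ ¬X ∧ (¬X ∨ ¬Y)) ∨ W)
= Y ∧ ¬(W ∧ ¬W ∧ (¬W ∨ ¬X) ∨ W)   — absorption
= Y ∧ ¬(W ∧ ¬W ∨ W)   — absorption
= Y ∧ ¬W   — complement / identity

Y ∧ ¬W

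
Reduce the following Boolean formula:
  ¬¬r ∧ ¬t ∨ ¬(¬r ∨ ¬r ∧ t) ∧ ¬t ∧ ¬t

r ∧ ¬t

¬¬r ∧ ¬t ∨ ¬(¬r ∨ ¬r ∧ t) ∧ ¬t ∧ ¬t
= ¬¬r ∧ ¬t ∨ ¬¬r ∧ ¬t ∧ ¬t
= ¬¬r ∧ ¬t ∨ r ∧ ¬t ∧ ¬t
= r ∧ ¬t ∨ r ∧ ¬t ∧ ¬t
= r ∧ ¬t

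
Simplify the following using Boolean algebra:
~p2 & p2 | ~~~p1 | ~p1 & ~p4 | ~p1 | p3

~p2 & p2 | ~~~p1 | ~p1 & ~p4 | ~p1 | p3
= ~p2 & p2 | ~p1 | ~p1 & ~p4 | ~p1 | p3   [double negation]
= ~p1 | ~p1 & ~p4 | ~p1 | p3   [complement / identity]
= ~p1 | ~p1 | p3   [absorption]
= ~p1 | p3   [idempotence]

~p1 | p3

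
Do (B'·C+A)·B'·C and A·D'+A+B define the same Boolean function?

E1: (B'·C+A)·B'·C
    = B'·C
E2: A·D'+A+B
    = A+B
These differ: at A=1, B=1, C=0, D=0, E1 = 0 but E2 = 1.

No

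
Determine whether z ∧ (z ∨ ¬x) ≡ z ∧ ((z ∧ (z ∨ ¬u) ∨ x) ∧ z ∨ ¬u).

Yes

E1: z ∧ (z ∨ ¬x)
    = z   — absorption
E2: z ∧ ((z ∧ (z ∨ ¬u) ∨ x) ∧ z ∨ ¬u)
    = z ∧ ((z ∨ x) ∧ z ∨ ¬u)   — absorption
    = z ∧ (z ∨ ¬u)   — absorption
    = z   — absorption
Both reduce to z, so they are equivalent.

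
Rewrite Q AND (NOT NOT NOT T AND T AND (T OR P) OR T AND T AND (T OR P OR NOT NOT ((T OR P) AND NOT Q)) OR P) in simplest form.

Q AND (T OR P)

Q AND (NOT NOT NOT T AND T AND (T OR P) OR T AND T AND (T OR P OR NOT NOT ((T OR P) AND NOT Q)) OR P)
= Q AND (NOT NOT NOT T AND T AND (T OR P) OR T AND T AND (T OR P OR (T OR P) AND NOT Q) OR P)   — double negation
= Q AND (NOT NOT NOT T AND T AND (T OR P) OR T AND T AND (T OR P) OR P)   — absorption
= Q AND (NOT T AND T AND (T OR P) OR T AND T AND (T OR P) OR P)   — double negation
= Q AND (T AND (T OR P) OR P)   — distribution
= Q AND (T OR P)   — absorption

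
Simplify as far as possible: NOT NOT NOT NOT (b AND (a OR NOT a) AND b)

NOT NOT NOT NOT (b AND (a OR NOT a) AND b)
= NOT NOT (b AND (a OR NOT a) AND b)   [double negation]
= NOT NOT (b AND b)   [complement / identity]
= NOT NOT b   [idempotence]
= b   [double negation]

b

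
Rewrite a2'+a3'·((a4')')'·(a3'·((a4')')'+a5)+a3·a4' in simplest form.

a2'+a3'·((a4')')'·(a3'·((a4')')'+a5)+a3·a4'
= a2'+a3'·((a4')')'+a3·a4'   (absorption)
= a2'+a3'·a4'+a3·a4'   (double negation)
= a2'+a4'   (distribution)

a2'+a4'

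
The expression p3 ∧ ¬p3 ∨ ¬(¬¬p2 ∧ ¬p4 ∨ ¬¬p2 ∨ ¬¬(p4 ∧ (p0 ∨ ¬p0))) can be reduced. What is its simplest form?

p3 ∧ ¬p3 ∨ ¬(¬¬p2 ∧ ¬p4 ∨ ¬¬p2 ∨ ¬¬(p4 ∧ (p0 ∨ ¬p0)))
= ¬(¬¬p2 ∧ ¬p4 ∨ ¬¬p2 ∨ ¬¬(p4 ∧ (p0 ∨ ¬p0)))   — complement / identity
= ¬(¬¬p2 ∨ ¬¬(p4 ∧ (p0 ∨ ¬p0)))   — absorption
= ¬p2 ∧ ¬(p4 ∧ (p0 ∨ ¬p0))   — De Morgan
= ¬p2 ∧ ¬p4   — complement / identity

¬p2 ∧ ¬p4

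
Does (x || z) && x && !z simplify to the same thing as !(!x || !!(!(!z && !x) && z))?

E1: (x || z) && x && !z
    = x && !z   (absorption)
E2: !(!x || !!(!(!z && !x) && z))
    = !(!x || !!((z || x) && z))   (De Morgan)
    = x && !((z || x) && z)   (De Morgan)
    = x && !z   (absorption)
Both reduce to x && !z, so they are equivalent.

Yes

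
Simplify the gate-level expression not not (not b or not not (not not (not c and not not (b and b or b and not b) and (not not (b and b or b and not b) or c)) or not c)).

not not (not b or not not (not not (not c and not not (b and b or b and not b) and (not not (b and b or b and not b) or c)) or not c))
= not not (not b or not not (not not (not c and not not (b and b or b and not b)) or not c))   [absorption]
= not not (not b or not not (not not (not c and not not b) or not c))   [distribution]
= not not (not b or not (not (not c and not not b) and c))   [De Morgan]
= not not (not b or not ((c or not b) and c))   [De Morgan]
= not not (not b or not c)   [absorption]
= not b or not c   [double negation]

not b or not c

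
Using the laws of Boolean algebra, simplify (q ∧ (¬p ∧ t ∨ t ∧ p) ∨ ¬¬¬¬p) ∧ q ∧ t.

q ∧ t

(q ∧ (¬p ∧ t ∨ t ∧ p) ∨ ¬¬¬¬p) ∧ q ∧ t
= (q ∧ t ∨ ¬¬¬¬p) ∧ q ∧ t   (distribution)
= (q ∧ t ∨ ¬¬p) ∧ q ∧ t   (double negation)
= (q ∧ t ∨ p) ∧ q ∧ t   (double negation)
= q ∧ t   (absorption)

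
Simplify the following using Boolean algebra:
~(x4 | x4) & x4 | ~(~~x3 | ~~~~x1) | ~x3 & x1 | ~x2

~(x4 | x4) & x4 | ~(~~x3 | ~~~~x1) | ~x3 & x1 | ~x2
= ~(x4 | x4) & x4 | ~(~~x3 | ~~x1) | ~x3 & x1 | ~x2   [double negation]
= ~(x4 | x4) & x4 | ~x3 & ~x1 | ~x3 & x1 | ~x2   [De Morgan]
= ~x4 & x4 | ~x3 & ~x1 | ~x3 & x1 | ~x2   [idempotence]
= ~x4 & x4 | ~x3 | ~x2   [distribution]
= ~x3 | ~x2   [complement / identity]

~x3 | ~x2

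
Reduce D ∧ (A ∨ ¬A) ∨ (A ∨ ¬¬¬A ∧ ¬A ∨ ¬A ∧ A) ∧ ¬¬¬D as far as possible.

D ∧ (A ∨ ¬A) ∨ (A ∨ ¬¬¬A ∧ ¬A ∨ ¬A ∧ A) ∧ ¬¬¬D
= D ∧ (A ∨ ¬A) ∨ (A ∨ ¬A ∧ ¬A ∨ ¬A ∧ A) ∧ ¬¬¬D   [double negation]
= D ∧ (A ∨ ¬A) ∨ (A ∨ ¬A) ∧ ¬¬¬D   [distribution]
= D ∧ (A ∨ ¬A) ∨ (A ∨ ¬A) ∧ ¬D   [double negation]
= A ∨ ¬A   [distribution]
= True   [complement]

True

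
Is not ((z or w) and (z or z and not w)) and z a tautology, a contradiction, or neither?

contradiction

not ((z or w) and (z or z and not w)) and z
= not ((z or w) and z) and z
= not z and z
= False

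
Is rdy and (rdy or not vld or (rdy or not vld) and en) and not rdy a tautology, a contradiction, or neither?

rdy and (rdy or not vld or (rdy or not vld) and en) and not rdy
= rdy and (rdy or not vld) and not rdy   — absorption
= rdy and not rdy   — absorption
= False   — complement

contradiction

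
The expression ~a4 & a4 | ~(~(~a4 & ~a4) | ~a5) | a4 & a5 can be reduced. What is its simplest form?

~a4 & a4 | ~(~(~a4 & ~a4) | ~a5) | a4 & a5
= ~a4 & a4 | ~(~~a4 | ~a5) | a4 & a5   — idempotence
= ~(~~a4 | ~a5) | a4 & a5   — complement / identity
= ~a4 & a5 | a4 & a5   — De Morgan
= a5   — distribution

a5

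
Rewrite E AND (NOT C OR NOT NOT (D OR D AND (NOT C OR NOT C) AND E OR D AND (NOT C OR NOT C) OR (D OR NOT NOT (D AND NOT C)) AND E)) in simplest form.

E AND (NOT C OR NOT NOT (D OR D AND (NOT C OR NOT C) AND E OR D AND (NOT C OR NOT C) OR (D OR NOT NOT (D AND NOT C)) AND E))
= E AND (NOT C OR NOT NOT (D OR D AND (NOT C OR NOT C) OR (D OR NOT NOT (D AND NOT C)) AND E))   (absorption)
= E AND (NOT C OR NOT NOT (D OR D AND NOT C OR (D OR NOT NOT (D AND NOT C)) AND E))   (idempotence)
= E AND (NOT C OR NOT NOT (D OR D AND NOT C OR (D OR D AND NOT C) AND E))   (double negation)
= E AND (NOT C OR NOT NOT (D OR D AND NOT C))   (absorption)
= E AND (NOT C OR D OR D AND NOT C)   (double negation)
= E AND (NOT C OR D)   (absorption)

E AND (NOT C OR D)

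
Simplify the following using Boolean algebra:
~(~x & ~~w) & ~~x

x

~(~x & ~~w) & ~~x
= (x | ~w) & ~~x   — De Morgan
= (x | ~w) & x   — double negation
= x   — absorption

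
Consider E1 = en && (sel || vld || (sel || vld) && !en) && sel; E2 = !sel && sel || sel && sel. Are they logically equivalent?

E1: en && (sel || vld || (sel || vld) && !en) && sel
    = en && (sel || vld) && sel   [absorption]
    = en && sel   [absorption]
E2: !sel && sel || sel && sel
    = sel   [distribution]
These differ: at en=0, sel=1, vld=0, E1 = 0 but E2 = 1.

No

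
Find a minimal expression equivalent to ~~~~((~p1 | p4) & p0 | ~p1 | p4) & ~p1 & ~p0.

~~~~((~p1 | p4) & p0 | ~p1 | p4) & ~p1 & ~p0
= ~~~~(~p1 | p4) & ~p1 & ~p0
= ~~(~p1 | p4) & ~p1 & ~p0
= (~p1 | p4) & ~p1 & ~p0
= ~p1 & ~p0

~p1 & ~p0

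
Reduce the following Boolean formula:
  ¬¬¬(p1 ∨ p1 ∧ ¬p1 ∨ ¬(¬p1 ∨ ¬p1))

¬p1

¬¬¬(p1 ∨ p1 ∧ ¬p1 ∨ ¬(¬p1 ∨ ¬p1))
= ¬¬¬(p1 ∨ p1 ∧ ¬p1 ∨ p1 ∧ p1)   — De Morgan
= ¬¬¬(p1 ∨ p1)   — distribution
= ¬(p1 ∨ p1)   — double negation
= ¬p1   — idempotence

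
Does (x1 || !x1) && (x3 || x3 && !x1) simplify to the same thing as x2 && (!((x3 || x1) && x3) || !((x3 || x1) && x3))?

No

E1: (x1 || !x1) && (x3 || x3 && !x1)
    = x3 || x3 && !x1   (complement / identity)
    = x3   (absorption)
E2: x2 && (!((x3 || x1) && x3) || !((x3 || x1) && x3))
    = x2 && !((x3 || x1) && x3)   (idempotence)
    = x2 && !x3   (absorption)
These differ: at x1=0, x2=0, x3=1, E1 = 1 but E2 = 0.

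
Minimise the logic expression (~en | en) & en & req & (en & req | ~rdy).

en & req

(~en | en) & en & req & (en & req | ~rdy)
= en & req & (en & req | ~rdy)   (complement / identity)
= en & req   (absorption)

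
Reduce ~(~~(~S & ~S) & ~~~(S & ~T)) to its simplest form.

S

~(~~(~S & ~S) & ~~~(S & ~T))
= ~(~S & ~S & ~~~(S & ~T))   [double negation]
= ~(~S & ~S & ~(S & ~T))   [double negation]
= ~(~S & ~(S & ~T))   [idempotence]
= S | S & ~T   [De Morgan]
= S   [absorption]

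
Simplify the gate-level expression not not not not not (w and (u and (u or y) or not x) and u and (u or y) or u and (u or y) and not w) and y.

not u and y

not not not not not (w and (u and (u or y) or not x) and u and (u or y) or u and (u or y) and not w) and y
= not not not not not (w and u and (u or y) or u and (u or y) and not w) and y   — absorption
= not not not not not (u and (u or y)) and y   — distribution
= not not not (u and (u or y)) and y   — double negation
= not not not u and y   — absorption
= not u and y   — double negation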